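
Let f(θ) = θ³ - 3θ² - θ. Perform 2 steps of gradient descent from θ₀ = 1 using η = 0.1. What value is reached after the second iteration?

f′(θ) = 3θ² - 6θ - 1
Step 1: f′(1) = -4; θ₁ = 1 − 0.1·(-4) = 1.4
Step 2: f′(1.4) = -3.52; θ₂ = 1.4 − 0.1·(-3.52) = 1.752

1.752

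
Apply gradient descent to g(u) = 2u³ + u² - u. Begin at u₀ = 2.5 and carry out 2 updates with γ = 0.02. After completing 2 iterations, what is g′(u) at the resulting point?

g′(u) = 6u² + 2u - 1
u₁ = 2.5 − 0.02·41.5 = 1.67
u₂ = 1.67 − 0.02·19.0734 = 1.288532
g′(u) at (1.288532) = 11.538952290144

11.538952290144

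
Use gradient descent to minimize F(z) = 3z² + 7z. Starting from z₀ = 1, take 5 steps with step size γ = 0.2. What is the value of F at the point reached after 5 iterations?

-4.0833318912

F′(z) = 6z + 7
z₁ = 1 − 0.2·13 = -1.6
z₂ = -1.6 − 0.2·(-2.6) = -1.08
z₃ = -1.08 − 0.2·0.52 = -1.184
z₄ = -1.184 − 0.2·(-0.104) = -1.1632
z₅ = -1.1632 − 0.2·0.0208 = -1.16736
F(-1.16736) = -4.0833318912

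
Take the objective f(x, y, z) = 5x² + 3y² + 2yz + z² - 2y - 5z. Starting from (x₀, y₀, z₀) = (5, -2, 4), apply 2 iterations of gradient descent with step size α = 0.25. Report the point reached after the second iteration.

(11.25, -1.375, 3.625)

∇f = (10x, 6y + 2z - 2, 2y + 2z - 5)
(x₁, y₁, z₁) = (5, -2, 4) − 0.25·(50, -6, -1) = (-7.5, -0.5, 4.25)
(x₂, y₂, z₂) = (-7.5, -0.5, 4.25) − 0.25·(-75, 3.5, 2.5) = (11.25, -1.375, 3.625)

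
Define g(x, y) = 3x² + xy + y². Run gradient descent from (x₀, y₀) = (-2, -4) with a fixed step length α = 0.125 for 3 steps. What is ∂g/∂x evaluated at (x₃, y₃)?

∇g = (6x + y, x + 2y)
(x₁, y₁) = (-2, -4) − 0.125·(-16, -10) = (0, -2.75)
(x₂, y₂) = (0, -2.75) − 0.125·(-2.75, -5.5) = (0.34375, -2.0625)
(x₃, y₃) = (0.34375, -2.0625) − 0.125·(0, -3.78125) = (0.34375, -1.58984375)
∂g/∂x at (0.34375, -1.58984375) = 0.47265625

0.47265625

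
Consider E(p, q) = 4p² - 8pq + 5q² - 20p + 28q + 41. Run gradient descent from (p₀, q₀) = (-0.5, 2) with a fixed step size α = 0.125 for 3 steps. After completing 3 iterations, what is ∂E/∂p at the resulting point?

∇E = (8p - 8q - 20, -8p + 10q + 28)
Step 1: at (-0.5, 2), ∇E = (-40, 52) → (-0.5, 2) − 0.125·(-40, 52) = (4.5, -4.5)
Step 2: at (4.5, -4.5), ∇E = (52, -53) → (4.5, -4.5) − 0.125·(52, -53) = (-2, 2.125)
Step 3: at (-2, 2.125), ∇E = (-53, 65.25) → (-2, 2.125) − 0.125·(-53, 65.25) = (4.625, -6.03125)
∂E/∂p at (4.625, -6.03125) = 65.25

65.25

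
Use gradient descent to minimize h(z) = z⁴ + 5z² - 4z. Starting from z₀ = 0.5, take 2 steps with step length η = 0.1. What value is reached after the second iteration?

0.38285

h′(z) = 4z³ + 10z - 4
z₁ = 0.5 − 0.1·1.5 = 0.35
z₂ = 0.35 − 0.1·(-0.3285) = 0.38285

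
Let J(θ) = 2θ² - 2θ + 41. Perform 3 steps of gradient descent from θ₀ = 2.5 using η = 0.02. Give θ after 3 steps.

2.057376

J′(θ) = 4θ - 2
Step 1: J′(2.5) = 8; θ₁ = 2.5 − 0.02·8 = 2.34
Step 2: J′(2.34) = 7.36; θ₂ = 2.34 − 0.02·7.36 = 2.1928
Step 3: J′(2.1928) = 6.7712; θ₃ = 2.1928 − 0.02·6.7712 = 2.057376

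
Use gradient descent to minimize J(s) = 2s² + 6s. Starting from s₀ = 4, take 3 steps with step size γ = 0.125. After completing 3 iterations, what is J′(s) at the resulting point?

2.75

J′(s) = 4s + 6
Step 1: J′(4) = 22; s₁ = 4 − 0.125·22 = 1.25
Step 2: J′(1.25) = 11; s₂ = 1.25 − 0.125·11 = -0.125
Step 3: J′(-0.125) = 5.5; s₃ = -0.125 − 0.125·5.5 = -0.8125
J′(s) at (-0.8125) = 2.75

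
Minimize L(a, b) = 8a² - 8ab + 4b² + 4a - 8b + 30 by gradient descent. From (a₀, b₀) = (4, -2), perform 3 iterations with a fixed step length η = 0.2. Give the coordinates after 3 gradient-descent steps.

∇L = (16a - 8b + 4, -8a + 8b - 8)
(a₁, b₁) = (4, -2) − 0.2·(84, -56) = (-12.8, 9.2)
(a₂, b₂) = (-12.8, 9.2) − 0.2·(-274.4, 168) = (42.08, -24.4)
(a₃, b₃) = (42.08, -24.4) − 0.2·(872.48, -539.84) = (-132.416, 83.568)

(-132.416, 83.568)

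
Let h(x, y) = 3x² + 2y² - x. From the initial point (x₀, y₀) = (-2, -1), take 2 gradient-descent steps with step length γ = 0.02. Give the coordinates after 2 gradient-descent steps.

(-1.5112, -0.8464)

∇h = (6x - 1, 4y)
Step 1: at (-2, -1), ∇h = (-13, -4) → (-2, -1) − 0.02·(-13, -4) = (-1.74, -0.92)
Step 2: at (-1.74, -0.92), ∇h = (-11.44, -3.68) → (-1.74, -0.92) − 0.02·(-11.44, -3.68) = (-1.5112, -0.8464)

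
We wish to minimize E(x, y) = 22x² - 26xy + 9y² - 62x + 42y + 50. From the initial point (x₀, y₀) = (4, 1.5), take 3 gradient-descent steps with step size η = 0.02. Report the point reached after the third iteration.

(2.53344, 1.7512)

∇E = (44x - 26y - 62, -26x + 18y + 42)
(x₁, y₁) = (4, 1.5) − 0.02·(75, -35) = (2.5, 2.2)
(x₂, y₂) = (2.5, 2.2) − 0.02·(-9.2, 16.6) = (2.684, 1.868)
(x₃, y₃) = (2.684, 1.868) − 0.02·(7.528, 5.84) = (2.53344, 1.7512)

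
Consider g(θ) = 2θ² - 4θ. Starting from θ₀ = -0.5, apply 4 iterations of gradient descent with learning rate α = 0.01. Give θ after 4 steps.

-0.27401984

g′(θ) = 4θ - 4
Step 1: g′(-0.5) = -6; θ₁ = -0.5 − 0.01·(-6) = -0.44
Step 2: g′(-0.44) = -5.76; θ₂ = -0.44 − 0.01·(-5.76) = -0.3824
Step 3: g′(-0.3824) = -5.5296; θ₃ = -0.3824 − 0.01·(-5.5296) = -0.327104
Step 4: g′(-0.327104) = -5.308416; θ₄ = -0.327104 − 0.01·(-5.308416) = -0.27401984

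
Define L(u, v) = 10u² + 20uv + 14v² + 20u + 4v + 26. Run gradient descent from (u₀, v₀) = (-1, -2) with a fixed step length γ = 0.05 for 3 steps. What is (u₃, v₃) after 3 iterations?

∇L = (20u + 20v + 20, 20u + 28v + 4)
(u₁, v₁) = (-1, -2) − 0.05·(-40, -72) = (1, 1.6)
(u₂, v₂) = (1, 1.6) − 0.05·(72, 68.8) = (-2.6, -1.84)
(u₃, v₃) = (-2.6, -1.84) − 0.05·(-68.8, -99.52) = (0.84, 3.136)

(0.84, 3.136)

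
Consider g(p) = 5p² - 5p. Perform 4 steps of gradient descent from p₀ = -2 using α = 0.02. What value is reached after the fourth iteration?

g′(p) = 10p - 5
Step 1: g′(-2) = -25; p₁ = -2 − 0.02·(-25) = -1.5
Step 2: g′(-1.5) = -20; p₂ = -1.5 − 0.02·(-20) = -1.1
Step 3: g′(-1.1) = -16; p₃ = -1.1 − 0.02·(-16) = -0.78
Step 4: g′(-0.78) = -12.8; p₄ = -0.78 − 0.02·(-12.8) = -0.524

-0.524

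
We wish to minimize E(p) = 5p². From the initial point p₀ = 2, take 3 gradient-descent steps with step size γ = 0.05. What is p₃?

E′(p) = 10p
p₁ = 2 − 0.05·20 = 1
p₂ = 1 − 0.05·10 = 0.5
p₃ = 0.5 − 0.05·5 = 0.25

0.25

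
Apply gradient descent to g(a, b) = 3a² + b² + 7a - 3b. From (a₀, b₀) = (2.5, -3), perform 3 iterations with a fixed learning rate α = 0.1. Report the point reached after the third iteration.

∇g = (6a + 7, 2b - 3)
(a₁, b₁) = (2.5, -3) − 0.1·(22, -9) = (0.3, -2.1)
(a₂, b₂) = (0.3, -2.1) − 0.1·(8.8, -7.2) = (-0.58, -1.38)
(a₃, b₃) = (-0.58, -1.38) − 0.1·(3.52, -5.76) = (-0.932, -0.804)

(-0.932, -0.804)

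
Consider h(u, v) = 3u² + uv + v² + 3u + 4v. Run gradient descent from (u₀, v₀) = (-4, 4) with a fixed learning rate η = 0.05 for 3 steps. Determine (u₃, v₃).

(-2.084375, 2.8045)

∇h = (6u + v + 3, u + 2v + 4)
(u₁, v₁) = (-4, 4) − 0.05·(-17, 8) = (-3.15, 3.6)
(u₂, v₂) = (-3.15, 3.6) − 0.05·(-12.3, 8.05) = (-2.535, 3.1975)
(u₃, v₃) = (-2.535, 3.1975) − 0.05·(-9.0125, 7.86) = (-2.084375, 2.8045)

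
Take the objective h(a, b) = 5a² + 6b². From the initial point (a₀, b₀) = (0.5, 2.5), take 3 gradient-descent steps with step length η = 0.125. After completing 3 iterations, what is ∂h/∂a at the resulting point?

∇h = (10a, 12b)
Step 1: at (0.5, 2.5), ∇h = (5, 30) → (0.5, 2.5) − 0.125·(5, 30) = (-0.125, -1.25)
Step 2: at (-0.125, -1.25), ∇h = (-1.25, -15) → (-0.125, -1.25) − 0.125·(-1.25, -15) = (0.03125, 0.625)
Step 3: at (0.03125, 0.625), ∇h = (0.3125, 7.5) → (0.03125, 0.625) − 0.125·(0.3125, 7.5) = (-0.0078125, -0.3125)
∂h/∂a at (-0.0078125, -0.3125) = -0.078125

-0.078125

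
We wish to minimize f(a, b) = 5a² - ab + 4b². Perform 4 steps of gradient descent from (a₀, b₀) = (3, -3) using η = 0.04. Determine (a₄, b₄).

∇f = (10a - b, -a + 8b)
Step 1: at (3, -3), ∇f = (33, -27) → (3, -3) − 0.04·(33, -27) = (1.68, -1.92)
Step 2: at (1.68, -1.92), ∇f = (18.72, -17.04) → (1.68, -1.92) − 0.04·(18.72, -17.04) = (0.9312, -1.2384)
Step 3: at (0.9312, -1.2384), ∇f = (10.5504, -10.8384) → (0.9312, -1.2384) − 0.04·(10.5504, -10.8384) = (0.509184, -0.804864)
Step 4: at (0.509184, -0.804864), ∇f = (5.896704, -6.948096) → (0.509184, -0.804864) − 0.04·(5.896704, -6.948096) = (0.27331584, -0.52694016)

(0.27331584, -0.52694016)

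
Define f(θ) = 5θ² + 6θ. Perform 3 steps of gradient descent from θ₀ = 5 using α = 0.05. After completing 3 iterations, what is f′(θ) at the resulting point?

f′(θ) = 10θ + 6
θ₁ = 5 − 0.05·56 = 2.2
θ₂ = 2.2 − 0.05·28 = 0.8
θ₃ = 0.8 − 0.05·14 = 0.1
f′(θ) at (0.1) = 7

7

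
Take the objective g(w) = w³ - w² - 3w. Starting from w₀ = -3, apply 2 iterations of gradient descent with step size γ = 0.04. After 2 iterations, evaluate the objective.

-301.882490007552

g′(w) = 3w² - 2w - 3
Step 1: g′(-3) = 30; w₁ = -3 − 0.04·30 = -4.2
Step 2: g′(-4.2) = 58.32; w₂ = -4.2 − 0.04·58.32 = -6.5328
g(-6.5328) = -301.882490007552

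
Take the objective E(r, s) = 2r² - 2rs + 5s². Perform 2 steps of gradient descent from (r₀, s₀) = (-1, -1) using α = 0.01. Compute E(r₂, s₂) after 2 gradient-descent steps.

3.80622224

∇E = (4r - 2s, -2r + 10s)
(r₁, s₁) = (-1, -1) − 0.01·(-2, -8) = (-0.98, -0.92)
(r₂, s₂) = (-0.98, -0.92) − 0.01·(-2.08, -7.24) = (-0.9592, -0.8476)
E(-0.9592, -0.8476) = 3.80622224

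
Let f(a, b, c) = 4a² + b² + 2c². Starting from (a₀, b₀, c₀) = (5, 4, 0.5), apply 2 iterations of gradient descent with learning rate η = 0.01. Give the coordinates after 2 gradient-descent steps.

∇f = (8a, 2b, 4c)
(a₁, b₁, c₁) = (5, 4, 0.5) − 0.01·(40, 8, 2) = (4.6, 3.92, 0.48)
(a₂, b₂, c₂) = (4.6, 3.92, 0.48) − 0.01·(36.8, 7.84, 1.92) = (4.232, 3.8416, 0.4608)

(4.232, 3.8416, 0.4608)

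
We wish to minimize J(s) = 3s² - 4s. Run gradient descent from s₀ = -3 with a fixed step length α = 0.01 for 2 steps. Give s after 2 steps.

-2.5732

J′(s) = 6s - 4
Step 1: J′(-3) = -22; s₁ = -3 − 0.01·(-22) = -2.78
Step 2: J′(-2.78) = -20.68; s₂ = -2.78 − 0.01·(-20.68) = -2.5732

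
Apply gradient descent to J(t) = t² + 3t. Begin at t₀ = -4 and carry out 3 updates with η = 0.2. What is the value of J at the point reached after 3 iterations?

J′(t) = 2t + 3
Step 1: J′(-4) = -5; t₁ = -4 − 0.2·(-5) = -3
Step 2: J′(-3) = -3; t₂ = -3 − 0.2·(-3) = -2.4
Step 3: J′(-2.4) = -1.8; t₃ = -2.4 − 0.2·(-1.8) = -2.04
J(-2.04) = -1.9584

-1.9584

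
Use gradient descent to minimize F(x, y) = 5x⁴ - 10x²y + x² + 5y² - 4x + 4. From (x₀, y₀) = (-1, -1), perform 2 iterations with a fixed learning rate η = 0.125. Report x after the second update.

-246.0546875

∇F = (20x³ - 20xy + 2x - 4, -10x² + 10y)
(x₁, y₁) = (-1, -1) − 0.125·(-46, -20) = (4.75, 1.5)
(x₂, y₂) = (4.75, 1.5) − 0.125·(2006.4375, -210.625) = (-246.0546875, 27.828125)
x = -246.0546875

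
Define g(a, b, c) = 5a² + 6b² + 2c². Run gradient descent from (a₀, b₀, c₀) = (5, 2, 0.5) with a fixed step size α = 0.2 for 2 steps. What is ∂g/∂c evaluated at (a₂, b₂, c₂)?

0.08

∇g = (10a, 12b, 4c)
(a₁, b₁, c₁) = (5, 2, 0.5) − 0.2·(50, 24, 2) = (-5, -2.8, 0.1)
(a₂, b₂, c₂) = (-5, -2.8, 0.1) − 0.2·(-50, -33.6, 0.4) = (5, 3.92, 0.02)
∂g/∂c at (5, 3.92, 0.02) = 0.08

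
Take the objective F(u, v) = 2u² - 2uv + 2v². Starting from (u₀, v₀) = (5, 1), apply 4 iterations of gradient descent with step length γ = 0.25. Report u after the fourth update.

∇F = (4u - 2v, -2u + 4v)
Step 1: at (5, 1), ∇F = (18, -6) → (5, 1) − 0.25·(18, -6) = (0.5, 2.5)
Step 2: at (0.5, 2.5), ∇F = (-3, 9) → (0.5, 2.5) − 0.25·(-3, 9) = (1.25, 0.25)
Step 3: at (1.25, 0.25), ∇F = (4.5, -1.5) → (1.25, 0.25) − 0.25·(4.5, -1.5) = (0.125, 0.625)
Step 4: at (0.125, 0.625), ∇F = (-0.75, 2.25) → (0.125, 0.625) − 0.25·(-0.75, 2.25) = (0.3125, 0.0625)
u = 0.3125

0.3125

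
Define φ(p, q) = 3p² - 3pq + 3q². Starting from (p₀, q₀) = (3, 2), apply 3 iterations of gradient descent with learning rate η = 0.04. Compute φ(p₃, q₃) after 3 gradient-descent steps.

∇φ = (6p - 3q, -3p + 6q)
(p₁, q₁) = (3, 2) − 0.04·(12, 3) = (2.52, 1.88)
(p₂, q₂) = (2.52, 1.88) − 0.04·(9.48, 3.72) = (2.1408, 1.7312)
(p₃, q₃) = (2.1408, 1.7312) − 0.04·(7.6512, 3.9648) = (1.834752, 1.572608)
φ(1.834752, 1.572608) = 8.862195449856

8.862195449856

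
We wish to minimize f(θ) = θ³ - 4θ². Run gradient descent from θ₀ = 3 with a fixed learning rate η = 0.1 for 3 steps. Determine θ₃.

f′(θ) = 3θ² - 8θ
Step 1: f′(3) = 3; θ₁ = 3 − 0.1·3 = 2.7
Step 2: f′(2.7) = 0.27; θ₂ = 2.7 − 0.1·0.27 = 2.673
Step 3: f′(2.673) = 0.050787; θ₃ = 2.673 − 0.1·0.050787 = 2.6679213

2.6679213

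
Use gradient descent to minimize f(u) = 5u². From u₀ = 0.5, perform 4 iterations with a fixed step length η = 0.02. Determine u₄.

f′(u) = 10u
u₁ = 0.5 − 0.02·5 = 0.4
u₂ = 0.4 − 0.02·4 = 0.32
u₃ = 0.32 − 0.02·3.2 = 0.256
u₄ = 0.256 − 0.02·2.56 = 0.2048

0.2048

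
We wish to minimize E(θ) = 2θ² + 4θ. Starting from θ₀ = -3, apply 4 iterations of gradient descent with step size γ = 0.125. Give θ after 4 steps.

E′(θ) = 4θ + 4
Step 1: E′(-3) = -8; θ₁ = -3 − 0.125·(-8) = -2
Step 2: E′(-2) = -4; θ₂ = -2 − 0.125·(-4) = -1.5
Step 3: E′(-1.5) = -2; θ₃ = -1.5 − 0.125·(-2) = -1.25
Step 4: E′(-1.25) = -1; θ₄ = -1.25 − 0.125·(-1) = -1.125

-1.125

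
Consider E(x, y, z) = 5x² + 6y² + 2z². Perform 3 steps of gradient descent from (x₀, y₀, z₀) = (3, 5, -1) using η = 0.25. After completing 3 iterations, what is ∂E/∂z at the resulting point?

0

∇E = (10x, 12y, 4z)
(x₁, y₁, z₁) = (3, 5, -1) − 0.25·(30, 60, -4) = (-4.5, -10, 0)
(x₂, y₂, z₂) = (-4.5, -10, 0) − 0.25·(-45, -120, 0) = (6.75, 20, 0)
(x₃, y₃, z₃) = (6.75, 20, 0) − 0.25·(67.5, 240, 0) = (-10.125, -40, 0)
∂E/∂z at (-10.125, -40, 0) = 0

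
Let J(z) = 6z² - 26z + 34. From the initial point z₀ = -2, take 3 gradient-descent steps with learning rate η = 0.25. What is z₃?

35.5

J′(z) = 12z - 26
Step 1: J′(-2) = -50; z₁ = -2 − 0.25·(-50) = 10.5
Step 2: J′(10.5) = 100; z₂ = 10.5 − 0.25·100 = -14.5
Step 3: J′(-14.5) = -200; z₃ = -14.5 − 0.25·(-200) = 35.5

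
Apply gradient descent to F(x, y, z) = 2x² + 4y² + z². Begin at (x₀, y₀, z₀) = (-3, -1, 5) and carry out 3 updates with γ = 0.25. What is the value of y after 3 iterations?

∇F = (4x, 8y, 2z)
(x₁, y₁, z₁) = (-3, -1, 5) − 0.25·(-12, -8, 10) = (0, 1, 2.5)
(x₂, y₂, z₂) = (0, 1, 2.5) − 0.25·(0, 8, 5) = (0, -1, 1.25)
(x₃, y₃, z₃) = (0, -1, 1.25) − 0.25·(0, -8, 2.5) = (0, 1, 0.625)
y = 1

1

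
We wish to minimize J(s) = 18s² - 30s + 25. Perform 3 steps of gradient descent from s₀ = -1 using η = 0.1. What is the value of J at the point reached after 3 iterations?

J′(s) = 36s - 30
Step 1: J′(-1) = -66; s₁ = -1 − 0.1·(-66) = 5.6
Step 2: J′(5.6) = 171.6; s₂ = 5.6 − 0.1·171.6 = -11.56
Step 3: J′(-11.56) = -446.16; s₃ = -11.56 − 0.1·(-446.16) = 33.056
J(33.056) = 18701.904448

18701.904448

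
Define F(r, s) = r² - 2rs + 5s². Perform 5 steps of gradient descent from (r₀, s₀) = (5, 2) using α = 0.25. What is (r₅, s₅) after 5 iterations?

(2.5, -8.5)

∇F = (2r - 2s, -2r + 10s)
Step 1: at (5, 2), ∇F = (6, 10) → (5, 2) − 0.25·(6, 10) = (3.5, -0.5)
Step 2: at (3.5, -0.5), ∇F = (8, -12) → (3.5, -0.5) − 0.25·(8, -12) = (1.5, 2.5)
Step 3: at (1.5, 2.5), ∇F = (-2, 22) → (1.5, 2.5) − 0.25·(-2, 22) = (2, -3)
Step 4: at (2, -3), ∇F = (10, -34) → (2, -3) − 0.25·(10, -34) = (-0.5, 5.5)
Step 5: at (-0.5, 5.5), ∇F = (-12, 56) → (-0.5, 5.5) − 0.25·(-12, 56) = (2.5, -8.5)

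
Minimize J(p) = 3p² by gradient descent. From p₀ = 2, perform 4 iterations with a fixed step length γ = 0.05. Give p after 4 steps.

0.4802

J′(p) = 6p
p₁ = 2 − 0.05·12 = 1.4
p₂ = 1.4 − 0.05·8.4 = 0.98
p₃ = 0.98 − 0.05·5.88 = 0.686
p₄ = 0.686 − 0.05·4.116 = 0.4802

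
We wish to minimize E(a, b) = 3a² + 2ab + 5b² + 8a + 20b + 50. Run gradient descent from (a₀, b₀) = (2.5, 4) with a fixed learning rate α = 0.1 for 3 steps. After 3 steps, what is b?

-1.892

∇E = (6a + 2b + 8, 2a + 10b + 20)
Step 1: at (2.5, 4), ∇E = (31, 65) → (2.5, 4) − 0.1·(31, 65) = (-0.6, -2.5)
Step 2: at (-0.6, -2.5), ∇E = (-0.6, -6.2) → (-0.6, -2.5) − 0.1·(-0.6, -6.2) = (-0.54, -1.88)
Step 3: at (-0.54, -1.88), ∇E = (1, 0.12) → (-0.54, -1.88) − 0.1·(1, 0.12) = (-0.64, -1.892)
b = -1.892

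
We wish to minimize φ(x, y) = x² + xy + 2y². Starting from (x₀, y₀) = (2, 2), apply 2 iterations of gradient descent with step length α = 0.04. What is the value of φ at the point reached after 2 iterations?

∇φ = (2x + y, x + 4y)
Step 1: at (2, 2), ∇φ = (6, 10) → (2, 2) − 0.04·(6, 10) = (1.76, 1.6)
Step 2: at (1.76, 1.6), ∇φ = (5.12, 8.16) → (1.76, 1.6) − 0.04·(5.12, 8.16) = (1.5552, 1.2736)
φ(1.5552, 1.2736) = 7.64346368

7.64346368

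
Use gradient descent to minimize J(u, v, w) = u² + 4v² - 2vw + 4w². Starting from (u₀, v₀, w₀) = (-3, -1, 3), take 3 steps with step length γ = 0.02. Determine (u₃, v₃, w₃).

∇J = (2u, 8v - 2w, -2v + 8w)
(u₁, v₁, w₁) = (-3, -1, 3) − 0.02·(-6, -14, 26) = (-2.88, -0.72, 2.48)
(u₂, v₂, w₂) = (-2.88, -0.72, 2.48) − 0.02·(-5.76, -10.72, 21.28) = (-2.7648, -0.5056, 2.0544)
(u₃, v₃, w₃) = (-2.7648, -0.5056, 2.0544) − 0.02·(-5.5296, -8.1536, 17.4464) = (-2.654208, -0.342528, 1.705472)

(-2.654208, -0.342528, 1.705472)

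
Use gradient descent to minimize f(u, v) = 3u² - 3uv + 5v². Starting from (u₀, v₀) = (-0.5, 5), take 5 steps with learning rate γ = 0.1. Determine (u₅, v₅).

∇f = (6u - 3v, -3u + 10v)
(u₁, v₁) = (-0.5, 5) − 0.1·(-18, 51.5) = (1.3, -0.15)
(u₂, v₂) = (1.3, -0.15) − 0.1·(8.25, -5.4) = (0.475, 0.39)
(u₃, v₃) = (0.475, 0.39) − 0.1·(1.68, 2.475) = (0.307, 0.1425)
(u₄, v₄) = (0.307, 0.1425) − 0.1·(1.4145, 0.504) = (0.16555, 0.0921)
(u₅, v₅) = (0.16555, 0.0921) − 0.1·(0.717, 0.42435) = (0.09385, 0.049665)

(0.09385, 0.049665)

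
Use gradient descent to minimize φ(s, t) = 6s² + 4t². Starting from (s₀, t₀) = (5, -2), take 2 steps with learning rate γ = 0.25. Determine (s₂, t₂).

(20, -2)

∇φ = (12s, 8t)
Step 1: at (5, -2), ∇φ = (60, -16) → (5, -2) − 0.25·(60, -16) = (-10, 2)
Step 2: at (-10, 2), ∇φ = (-120, 16) → (-10, 2) − 0.25·(-120, 16) = (20, -2)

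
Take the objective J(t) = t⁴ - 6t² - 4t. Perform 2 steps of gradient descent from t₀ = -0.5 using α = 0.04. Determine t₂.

J′(t) = 4t³ - 12t - 4
Step 1: J′(-0.5) = 1.5; t₁ = -0.5 − 0.04·1.5 = -0.56
Step 2: J′(-0.56) = 2.017536; t₂ = -0.56 − 0.04·2.017536 = -0.64070144

-0.64070144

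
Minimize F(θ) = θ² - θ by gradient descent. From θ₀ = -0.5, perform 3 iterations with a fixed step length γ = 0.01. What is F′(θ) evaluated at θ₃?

-1.882384

F′(θ) = 2θ - 1
θ₁ = -0.5 − 0.01·(-2) = -0.48
θ₂ = -0.48 − 0.01·(-1.96) = -0.4604
θ₃ = -0.4604 − 0.01·(-1.9208) = -0.441192
F′(θ) at (-0.441192) = -1.882384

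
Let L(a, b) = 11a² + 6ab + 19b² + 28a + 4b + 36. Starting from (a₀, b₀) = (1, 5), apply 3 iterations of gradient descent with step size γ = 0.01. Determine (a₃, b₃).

(-0.6256, 1.0992)

∇L = (22a + 6b + 28, 6a + 38b + 4)
Step 1: at (1, 5), ∇L = (80, 200) → (1, 5) − 0.01·(80, 200) = (0.2, 3)
Step 2: at (0.2, 3), ∇L = (50.4, 119.2) → (0.2, 3) − 0.01·(50.4, 119.2) = (-0.304, 1.808)
Step 3: at (-0.304, 1.808), ∇L = (32.16, 70.88) → (-0.304, 1.808) − 0.01·(32.16, 70.88) = (-0.6256, 1.0992)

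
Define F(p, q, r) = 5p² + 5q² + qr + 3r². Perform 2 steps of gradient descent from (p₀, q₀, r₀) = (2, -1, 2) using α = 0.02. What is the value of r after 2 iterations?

1.5832

∇F = (10p, 10q + r, q + 6r)
(p₁, q₁, r₁) = (2, -1, 2) − 0.02·(20, -8, 11) = (1.6, -0.84, 1.78)
(p₂, q₂, r₂) = (1.6, -0.84, 1.78) − 0.02·(16, -6.62, 9.84) = (1.28, -0.7076, 1.5832)
r = 1.5832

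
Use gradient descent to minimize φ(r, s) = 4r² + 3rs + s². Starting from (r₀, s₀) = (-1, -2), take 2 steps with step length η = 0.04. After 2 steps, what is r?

∇φ = (8r + 3s, 3r + 2s)
(r₁, s₁) = (-1, -2) − 0.04·(-14, -7) = (-0.44, -1.72)
(r₂, s₂) = (-0.44, -1.72) − 0.04·(-8.68, -4.76) = (-0.0928, -1.5296)
r = -0.0928

-0.0928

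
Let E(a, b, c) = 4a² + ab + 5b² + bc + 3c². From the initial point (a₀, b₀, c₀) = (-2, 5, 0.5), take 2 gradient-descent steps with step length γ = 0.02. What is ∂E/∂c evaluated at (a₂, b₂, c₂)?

4.5644

∇E = (8a + b, a + 10b + c, b + 6c)
Step 1: at (-2, 5, 0.5), ∇E = (-11, 48.5, 8) → (-2, 5, 0.5) − 0.02·(-11, 48.5, 8) = (-1.78, 4.03, 0.34)
Step 2: at (-1.78, 4.03, 0.34), ∇E = (-10.21, 38.86, 6.07) → (-1.78, 4.03, 0.34) − 0.02·(-10.21, 38.86, 6.07) = (-1.5758, 3.2528, 0.2186)
∂E/∂c at (-1.5758, 3.2528, 0.2186) = 4.5644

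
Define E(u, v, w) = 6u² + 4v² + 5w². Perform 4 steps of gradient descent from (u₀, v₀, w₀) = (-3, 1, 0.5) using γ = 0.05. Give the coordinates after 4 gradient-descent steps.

∇E = (12u, 8v, 10w)
(u₁, v₁, w₁) = (-3, 1, 0.5) − 0.05·(-36, 8, 5) = (-1.2, 0.6, 0.25)
(u₂, v₂, w₂) = (-1.2, 0.6, 0.25) − 0.05·(-14.4, 4.8, 2.5) = (-0.48, 0.36, 0.125)
(u₃, v₃, w₃) = (-0.48, 0.36, 0.125) − 0.05·(-5.76, 2.88, 1.25) = (-0.192, 0.216, 0.0625)
(u₄, v₄, w₄) = (-0.192, 0.216, 0.0625) − 0.05·(-2.304, 1.728, 0.625) = (-0.0768, 0.1296, 0.03125)

(-0.0768, 0.1296, 0.03125)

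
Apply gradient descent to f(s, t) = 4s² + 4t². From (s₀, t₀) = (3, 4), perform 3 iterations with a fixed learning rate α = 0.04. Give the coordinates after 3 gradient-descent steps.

(0.943296, 1.257728)

∇f = (8s, 8t)
(s₁, t₁) = (3, 4) − 0.04·(24, 32) = (2.04, 2.72)
(s₂, t₂) = (2.04, 2.72) − 0.04·(16.32, 21.76) = (1.3872, 1.8496)
(s₃, t₃) = (1.3872, 1.8496) − 0.04·(11.0976, 14.7968) = (0.943296, 1.257728)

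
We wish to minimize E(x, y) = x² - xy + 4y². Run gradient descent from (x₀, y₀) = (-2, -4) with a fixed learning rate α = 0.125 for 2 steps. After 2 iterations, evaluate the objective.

2.2119140625

∇E = (2x - y, -x + 8y)
(x₁, y₁) = (-2, -4) − 0.125·(0, -30) = (-2, -0.25)
(x₂, y₂) = (-2, -0.25) − 0.125·(-3.75, 0) = (-1.53125, -0.25)
E(-1.53125, -0.25) = 2.2119140625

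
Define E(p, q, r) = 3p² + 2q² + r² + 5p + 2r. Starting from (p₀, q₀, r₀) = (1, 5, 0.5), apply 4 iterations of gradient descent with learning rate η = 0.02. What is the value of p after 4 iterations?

∇E = (6p + 5, 4q, 2r + 2)
(p₁, q₁, r₁) = (1, 5, 0.5) − 0.02·(11, 20, 3) = (0.78, 4.6, 0.44)
(p₂, q₂, r₂) = (0.78, 4.6, 0.44) − 0.02·(9.68, 18.4, 2.88) = (0.5864, 4.232, 0.3824)
(p₃, q₃, r₃) = (0.5864, 4.232, 0.3824) − 0.02·(8.5184, 16.928, 2.7648) = (0.416032, 3.89344, 0.327104)
(p₄, q₄, r₄) = (0.416032, 3.89344, 0.327104) − 0.02·(7.496192, 15.57376, 2.654208) = (0.26610816, 3.5819648, 0.27401984)
p = 0.26610816

0.26610816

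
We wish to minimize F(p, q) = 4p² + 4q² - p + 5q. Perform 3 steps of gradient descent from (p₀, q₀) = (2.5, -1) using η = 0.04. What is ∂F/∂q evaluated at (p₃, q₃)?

∇F = (8p - 1, 8q + 5)
(p₁, q₁) = (2.5, -1) − 0.04·(19, -3) = (1.74, -0.88)
(p₂, q₂) = (1.74, -0.88) − 0.04·(12.92, -2.04) = (1.2232, -0.7984)
(p₃, q₃) = (1.2232, -0.7984) − 0.04·(8.7856, -1.3872) = (0.871776, -0.742912)
∂F/∂q at (0.871776, -0.742912) = -0.943296

-0.943296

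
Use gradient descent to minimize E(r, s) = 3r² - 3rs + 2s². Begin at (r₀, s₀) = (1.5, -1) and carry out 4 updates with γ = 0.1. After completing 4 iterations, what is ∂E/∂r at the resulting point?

0.045

∇E = (6r - 3s, -3r + 4s)
Step 1: at (1.5, -1), ∇E = (12, -8.5) → (1.5, -1) − 0.1·(12, -8.5) = (0.3, -0.15)
Step 2: at (0.3, -0.15), ∇E = (2.25, -1.5) → (0.3, -0.15) − 0.1·(2.25, -1.5) = (0.075, 0)
Step 3: at (0.075, 0), ∇E = (0.45, -0.225) → (0.075, 0) − 0.1·(0.45, -0.225) = (0.03, 0.0225)
Step 4: at (0.03, 0.0225), ∇E = (0.1125, 0) → (0.03, 0.0225) − 0.1·(0.1125, 0) = (0.01875, 0.0225)
∂E/∂r at (0.01875, 0.0225) = 0.045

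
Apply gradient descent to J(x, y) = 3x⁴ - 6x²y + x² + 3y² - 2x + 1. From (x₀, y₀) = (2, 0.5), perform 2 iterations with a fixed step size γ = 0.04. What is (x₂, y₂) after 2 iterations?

(-0.73773568, 1.516064)

∇J = (12x³ - 12xy + 2x - 2, -6x² + 6y)
Step 1: at (2, 0.5), ∇J = (86, -21) → (2, 0.5) − 0.04·(86, -21) = (-1.44, 1.34)
Step 2: at (-1.44, 1.34), ∇J = (-17.556608, -4.4016) → (-1.44, 1.34) − 0.04·(-17.556608, -4.4016) = (-0.73773568, 1.516064)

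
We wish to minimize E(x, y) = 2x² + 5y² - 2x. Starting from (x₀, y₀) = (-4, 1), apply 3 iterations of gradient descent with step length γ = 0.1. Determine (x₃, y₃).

∇E = (4x - 2, 10y)
(x₁, y₁) = (-4, 1) − 0.1·(-18, 10) = (-2.2, 0)
(x₂, y₂) = (-2.2, 0) − 0.1·(-10.8, 0) = (-1.12, 0)
(x₃, y₃) = (-1.12, 0) − 0.1·(-6.48, 0) = (-0.472, 0)

(-0.472, 0)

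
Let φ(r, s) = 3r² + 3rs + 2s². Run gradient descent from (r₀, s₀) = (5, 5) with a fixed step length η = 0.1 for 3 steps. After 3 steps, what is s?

∇φ = (6r + 3s, 3r + 4s)
Step 1: at (5, 5), ∇φ = (45, 35) → (5, 5) − 0.1·(45, 35) = (0.5, 1.5)
Step 2: at (0.5, 1.5), ∇φ = (7.5, 7.5) → (0.5, 1.5) − 0.1·(7.5, 7.5) = (-0.25, 0.75)
Step 3: at (-0.25, 0.75), ∇φ = (0.75, 2.25) → (-0.25, 0.75) − 0.1·(0.75, 2.25) = (-0.325, 0.525)
s = 0.525

0.525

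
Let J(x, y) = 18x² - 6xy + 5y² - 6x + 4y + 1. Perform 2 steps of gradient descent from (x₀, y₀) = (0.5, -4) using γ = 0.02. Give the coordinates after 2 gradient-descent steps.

∇J = (36x - 6y - 6, -6x + 10y + 4)
Step 1: at (0.5, -4), ∇J = (36, -39) → (0.5, -4) − 0.02·(36, -39) = (-0.22, -3.22)
Step 2: at (-0.22, -3.22), ∇J = (5.4, -26.88) → (-0.22, -3.22) − 0.02·(5.4, -26.88) = (-0.328, -2.6824)

(-0.328, -2.6824)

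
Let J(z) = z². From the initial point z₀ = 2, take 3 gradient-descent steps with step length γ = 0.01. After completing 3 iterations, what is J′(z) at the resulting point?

3.764768

J′(z) = 2z
Step 1: J′(2) = 4; z₁ = 2 − 0.01·4 = 1.96
Step 2: J′(1.96) = 3.92; z₂ = 1.96 − 0.01·3.92 = 1.9208
Step 3: J′(1.9208) = 3.8416; z₃ = 1.9208 − 0.01·3.8416 = 1.882384
J′(z) at (1.882384) = 3.764768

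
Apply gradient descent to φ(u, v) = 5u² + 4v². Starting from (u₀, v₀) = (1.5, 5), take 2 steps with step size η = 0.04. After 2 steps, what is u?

0.54

∇φ = (10u, 8v)
(u₁, v₁) = (1.5, 5) − 0.04·(15, 40) = (0.9, 3.4)
(u₂, v₂) = (0.9, 3.4) − 0.04·(9, 27.2) = (0.54, 2.312)
u = 0.54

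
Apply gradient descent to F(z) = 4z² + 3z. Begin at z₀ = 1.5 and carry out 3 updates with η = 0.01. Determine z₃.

F′(z) = 8z + 3
z₁ = 1.5 − 0.01·15 = 1.35
z₂ = 1.35 − 0.01·13.8 = 1.212
z₃ = 1.212 − 0.01·12.696 = 1.08504

1.08504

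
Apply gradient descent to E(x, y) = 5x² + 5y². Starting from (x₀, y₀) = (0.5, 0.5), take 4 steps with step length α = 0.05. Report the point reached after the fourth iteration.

(0.03125, 0.03125)

∇E = (10x, 10y)
(x₁, y₁) = (0.5, 0.5) − 0.05·(5, 5) = (0.25, 0.25)
(x₂, y₂) = (0.25, 0.25) − 0.05·(2.5, 2.5) = (0.125, 0.125)
(x₃, y₃) = (0.125, 0.125) − 0.05·(1.25, 1.25) = (0.0625, 0.0625)
(x₄, y₄) = (0.0625, 0.0625) − 0.05·(0.625, 0.625) = (0.03125, 0.03125)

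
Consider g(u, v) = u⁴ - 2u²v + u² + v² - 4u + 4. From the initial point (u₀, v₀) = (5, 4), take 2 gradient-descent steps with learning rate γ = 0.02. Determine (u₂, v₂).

∇g = (4u³ - 4uv + 2u - 4, -2u² + 2v)
(u₁, v₁) = (5, 4) − 0.02·(426, -42) = (-3.52, 4.84)
(u₂, v₂) = (-3.52, 4.84) − 0.02·(-117.349632, -15.1008) = (-1.17300736, 5.142016)

(-1.17300736, 5.142016)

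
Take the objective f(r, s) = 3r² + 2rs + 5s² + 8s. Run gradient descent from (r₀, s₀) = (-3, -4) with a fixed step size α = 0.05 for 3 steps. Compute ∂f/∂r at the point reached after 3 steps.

-5.232

∇f = (6r + 2s, 2r + 10s + 8)
(r₁, s₁) = (-3, -4) − 0.05·(-26, -38) = (-1.7, -2.1)
(r₂, s₂) = (-1.7, -2.1) − 0.05·(-14.4, -16.4) = (-0.98, -1.28)
(r₃, s₃) = (-0.98, -1.28) − 0.05·(-8.44, -6.76) = (-0.558, -0.942)
∂f/∂r at (-0.558, -0.942) = -5.232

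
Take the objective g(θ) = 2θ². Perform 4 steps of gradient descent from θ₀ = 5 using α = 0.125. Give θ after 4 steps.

0.3125

g′(θ) = 4θ
Step 1: g′(5) = 20; θ₁ = 5 − 0.125·20 = 2.5
Step 2: g′(2.5) = 10; θ₂ = 2.5 − 0.125·10 = 1.25
Step 3: g′(1.25) = 5; θ₃ = 1.25 − 0.125·5 = 0.625
Step 4: g′(0.625) = 2.5; θ₄ = 0.625 − 0.125·2.5 = 0.3125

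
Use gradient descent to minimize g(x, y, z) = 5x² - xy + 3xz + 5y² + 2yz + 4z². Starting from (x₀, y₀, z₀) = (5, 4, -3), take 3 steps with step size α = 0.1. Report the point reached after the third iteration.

∇g = (10x - y + 3z, -x + 10y + 2z, 3x + 2y + 8z)
Step 1: at (5, 4, -3), ∇g = (37, 29, -1) → (5, 4, -3) − 0.1·(37, 29, -1) = (1.3, 1.1, -2.9)
Step 2: at (1.3, 1.1, -2.9), ∇g = (3.2, 3.9, -17.1) → (1.3, 1.1, -2.9) − 0.1·(3.2, 3.9, -17.1) = (0.98, 0.71, -1.19)
Step 3: at (0.98, 0.71, -1.19), ∇g = (5.52, 3.74, -5.16) → (0.98, 0.71, -1.19) − 0.1·(5.52, 3.74, -5.16) = (0.428, 0.336, -0.674)

(0.428, 0.336, -0.674)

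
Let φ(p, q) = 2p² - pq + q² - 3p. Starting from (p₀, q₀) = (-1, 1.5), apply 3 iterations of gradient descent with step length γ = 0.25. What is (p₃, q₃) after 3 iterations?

(0.8828125, 0.484375)

∇φ = (4p - q - 3, -p + 2q)
Step 1: at (-1, 1.5), ∇φ = (-8.5, 4) → (-1, 1.5) − 0.25·(-8.5, 4) = (1.125, 0.5)
Step 2: at (1.125, 0.5), ∇φ = (1, -0.125) → (1.125, 0.5) − 0.25·(1, -0.125) = (0.875, 0.53125)
Step 3: at (0.875, 0.53125), ∇φ = (-0.03125, 0.1875) → (0.875, 0.53125) − 0.25·(-0.03125, 0.1875) = (0.8828125, 0.484375)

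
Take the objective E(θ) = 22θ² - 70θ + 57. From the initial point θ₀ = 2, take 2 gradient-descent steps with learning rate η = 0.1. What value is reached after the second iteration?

E′(θ) = 44θ - 70
θ₁ = 2 − 0.1·18 = 0.2
θ₂ = 0.2 − 0.1·(-61.2) = 6.32

6.32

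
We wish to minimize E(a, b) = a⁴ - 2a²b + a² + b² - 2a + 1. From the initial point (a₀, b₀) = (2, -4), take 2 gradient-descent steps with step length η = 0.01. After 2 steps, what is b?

∇E = (4a³ - 4ab + 2a - 2, -2a² + 2b)
Step 1: at (2, -4), ∇E = (66, -16) → (2, -4) − 0.01·(66, -16) = (1.34, -3.84)
Step 2: at (1.34, -3.84), ∇E = (30.886816, -11.2712) → (1.34, -3.84) − 0.01·(30.886816, -11.2712) = (1.03113184, -3.727288)
b = -3.727288

-3.727288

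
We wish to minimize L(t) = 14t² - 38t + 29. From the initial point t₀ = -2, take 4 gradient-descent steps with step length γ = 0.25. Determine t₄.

L′(t) = 28t - 38
t₁ = -2 − 0.25·(-94) = 21.5
t₂ = 21.5 − 0.25·564 = -119.5
t₃ = -119.5 − 0.25·(-3384) = 726.5
t₄ = 726.5 − 0.25·20304 = -4349.5

-4349.5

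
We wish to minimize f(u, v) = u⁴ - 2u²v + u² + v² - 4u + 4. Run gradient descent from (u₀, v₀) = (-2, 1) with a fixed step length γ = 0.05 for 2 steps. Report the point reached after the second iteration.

(-0.2512, 1.186)

∇f = (4u³ - 4uv + 2u - 4, -2u² + 2v)
Step 1: at (-2, 1), ∇f = (-32, -6) → (-2, 1) − 0.05·(-32, -6) = (-0.4, 1.3)
Step 2: at (-0.4, 1.3), ∇f = (-2.976, 2.28) → (-0.4, 1.3) − 0.05·(-2.976, 2.28) = (-0.2512, 1.186)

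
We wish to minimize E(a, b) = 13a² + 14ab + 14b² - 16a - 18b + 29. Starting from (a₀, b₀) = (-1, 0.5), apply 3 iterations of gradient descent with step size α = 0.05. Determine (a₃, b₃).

∇E = (26a + 14b - 16, 14a + 28b - 18)
(a₁, b₁) = (-1, 0.5) − 0.05·(-35, -18) = (0.75, 1.4)
(a₂, b₂) = (0.75, 1.4) − 0.05·(23.1, 31.7) = (-0.405, -0.185)
(a₃, b₃) = (-0.405, -0.185) − 0.05·(-29.12, -28.85) = (1.051, 1.2575)

(1.051, 1.2575)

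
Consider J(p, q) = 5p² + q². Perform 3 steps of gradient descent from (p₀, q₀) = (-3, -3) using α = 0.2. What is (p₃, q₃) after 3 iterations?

(3, -0.648)

∇J = (10p, 2q)
Step 1: at (-3, -3), ∇J = (-30, -6) → (-3, -3) − 0.2·(-30, -6) = (3, -1.8)
Step 2: at (3, -1.8), ∇J = (30, -3.6) → (3, -1.8) − 0.2·(30, -3.6) = (-3, -1.08)
Step 3: at (-3, -1.08), ∇J = (-30, -2.16) → (-3, -1.08) − 0.2·(-30, -2.16) = (3, -0.648)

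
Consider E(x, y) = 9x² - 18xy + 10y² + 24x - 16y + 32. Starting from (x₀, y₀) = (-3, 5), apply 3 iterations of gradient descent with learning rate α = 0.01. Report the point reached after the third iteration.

∇E = (18x - 18y + 24, -18x + 20y - 16)
Step 1: at (-3, 5), ∇E = (-120, 138) → (-3, 5) − 0.01·(-120, 138) = (-1.8, 3.62)
Step 2: at (-1.8, 3.62), ∇E = (-73.56, 88.8) → (-1.8, 3.62) − 0.01·(-73.56, 88.8) = (-1.0644, 2.732)
Step 3: at (-1.0644, 2.732), ∇E = (-44.3352, 57.7992) → (-1.0644, 2.732) − 0.01·(-44.3352, 57.7992) = (-0.621048, 2.154008)

(-0.621048, 2.154008)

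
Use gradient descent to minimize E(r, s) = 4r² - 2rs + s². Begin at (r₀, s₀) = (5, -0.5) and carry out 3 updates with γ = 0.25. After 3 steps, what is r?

∇E = (8r - 2s, -2r + 2s)
Step 1: at (5, -0.5), ∇E = (41, -11) → (5, -0.5) − 0.25·(41, -11) = (-5.25, 2.25)
Step 2: at (-5.25, 2.25), ∇E = (-46.5, 15) → (-5.25, 2.25) − 0.25·(-46.5, 15) = (6.375, -1.5)
Step 3: at (6.375, -1.5), ∇E = (54, -15.75) → (6.375, -1.5) − 0.25·(54, -15.75) = (-7.125, 2.4375)
r = -7.125

-7.125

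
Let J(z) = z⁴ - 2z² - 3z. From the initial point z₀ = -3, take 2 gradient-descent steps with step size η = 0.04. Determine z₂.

1.09204224

J′(z) = 4z³ - 4z - 3
Step 1: J′(-3) = -99; z₁ = -3 − 0.04·(-99) = 0.96
Step 2: J′(0.96) = -3.301056; z₂ = 0.96 − 0.04·(-3.301056) = 1.09204224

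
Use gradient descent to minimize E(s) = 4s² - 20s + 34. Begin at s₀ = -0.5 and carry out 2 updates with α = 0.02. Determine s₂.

E′(s) = 8s - 20
Step 1: E′(-0.5) = -24; s₁ = -0.5 − 0.02·(-24) = -0.02
Step 2: E′(-0.02) = -20.16; s₂ = -0.02 − 0.02·(-20.16) = 0.3832

0.3832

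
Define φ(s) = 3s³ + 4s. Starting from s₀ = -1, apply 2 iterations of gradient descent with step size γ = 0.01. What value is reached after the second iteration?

φ′(s) = 9s² + 4
Step 1: φ′(-1) = 13; s₁ = -1 − 0.01·13 = -1.13
Step 2: φ′(-1.13) = 15.4921; s₂ = -1.13 − 0.01·15.4921 = -1.284921

-1.284921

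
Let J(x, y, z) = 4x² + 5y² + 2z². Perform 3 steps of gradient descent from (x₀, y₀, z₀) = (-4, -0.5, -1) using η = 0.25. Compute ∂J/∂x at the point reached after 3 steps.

32

∇J = (8x, 10y, 4z)
Step 1: at (-4, -0.5, -1), ∇J = (-32, -5, -4) → (-4, -0.5, -1) − 0.25·(-32, -5, -4) = (4, 0.75, 0)
Step 2: at (4, 0.75, 0), ∇J = (32, 7.5, 0) → (4, 0.75, 0) − 0.25·(32, 7.5, 0) = (-4, -1.125, 0)
Step 3: at (-4, -1.125, 0), ∇J = (-32, -11.25, 0) → (-4, -1.125, 0) − 0.25·(-32, -11.25, 0) = (4, 1.6875, 0)
∂J/∂x at (4, 1.6875, 0) = 32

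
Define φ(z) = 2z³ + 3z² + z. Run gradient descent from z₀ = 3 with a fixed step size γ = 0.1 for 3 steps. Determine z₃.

-105.3284376

φ′(z) = 6z² + 6z + 1
z₁ = 3 − 0.1·73 = -4.3
z₂ = -4.3 − 0.1·86.14 = -12.914
z₃ = -12.914 − 0.1·924.144376 = -105.3284376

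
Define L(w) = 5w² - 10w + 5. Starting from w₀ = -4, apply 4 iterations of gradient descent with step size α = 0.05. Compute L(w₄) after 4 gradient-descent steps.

L′(w) = 10w - 10
w₁ = -4 − 0.05·(-50) = -1.5
w₂ = -1.5 − 0.05·(-25) = -0.25
w₃ = -0.25 − 0.05·(-12.5) = 0.375
w₄ = 0.375 − 0.05·(-6.25) = 0.6875
L(0.6875) = 0.48828125

0.48828125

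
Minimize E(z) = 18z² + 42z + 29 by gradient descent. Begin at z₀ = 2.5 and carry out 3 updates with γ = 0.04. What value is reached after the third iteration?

E′(z) = 36z + 42
Step 1: E′(2.5) = 132; z₁ = 2.5 − 0.04·132 = -2.78
Step 2: E′(-2.78) = -58.08; z₂ = -2.78 − 0.04·(-58.08) = -0.4568
Step 3: E′(-0.4568) = 25.5552; z₃ = -0.4568 − 0.04·25.5552 = -1.479008

-1.479008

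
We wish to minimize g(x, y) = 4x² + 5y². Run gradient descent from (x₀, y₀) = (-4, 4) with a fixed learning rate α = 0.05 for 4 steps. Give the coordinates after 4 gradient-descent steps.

∇g = (8x, 10y)
(x₁, y₁) = (-4, 4) − 0.05·(-32, 40) = (-2.4, 2)
(x₂, y₂) = (-2.4, 2) − 0.05·(-19.2, 20) = (-1.44, 1)
(x₃, y₃) = (-1.44, 1) − 0.05·(-11.52, 10) = (-0.864, 0.5)
(x₄, y₄) = (-0.864, 0.5) − 0.05·(-6.912, 5) = (-0.5184, 0.25)

(-0.5184, 0.25)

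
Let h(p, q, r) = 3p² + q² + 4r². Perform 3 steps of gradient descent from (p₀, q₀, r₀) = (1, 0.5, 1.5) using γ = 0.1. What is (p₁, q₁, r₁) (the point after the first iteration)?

(0.4, 0.4, 0.3)

∇h = (6p, 2q, 8r)
Step 1: at (1, 0.5, 1.5), ∇h = (6, 1, 12) → (1, 0.5, 1.5) − 0.1·(6, 1, 12) = (0.4, 0.4, 0.3)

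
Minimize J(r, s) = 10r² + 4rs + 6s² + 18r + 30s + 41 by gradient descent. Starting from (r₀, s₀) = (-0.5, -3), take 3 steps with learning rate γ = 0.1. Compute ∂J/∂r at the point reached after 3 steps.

∇J = (20r + 4s + 18, 4r + 12s + 30)
Step 1: at (-0.5, -3), ∇J = (-4, -8) → (-0.5, -3) − 0.1·(-4, -8) = (-0.1, -2.2)
Step 2: at (-0.1, -2.2), ∇J = (7.2, 3.2) → (-0.1, -2.2) − 0.1·(7.2, 3.2) = (-0.82, -2.52)
Step 3: at (-0.82, -2.52), ∇J = (-8.48, -3.52) → (-0.82, -2.52) − 0.1·(-8.48, -3.52) = (0.028, -2.168)
∂J/∂r at (0.028, -2.168) = 9.888

9.888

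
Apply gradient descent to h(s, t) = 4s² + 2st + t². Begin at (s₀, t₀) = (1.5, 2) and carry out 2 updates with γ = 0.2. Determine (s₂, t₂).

(0.78, 1.04)

∇h = (8s + 2t, 2s + 2t)
Step 1: at (1.5, 2), ∇h = (16, 7) → (1.5, 2) − 0.2·(16, 7) = (-1.7, 0.6)
Step 2: at (-1.7, 0.6), ∇h = (-12.4, -2.2) → (-1.7, 0.6) − 0.2·(-12.4, -2.2) = (0.78, 1.04)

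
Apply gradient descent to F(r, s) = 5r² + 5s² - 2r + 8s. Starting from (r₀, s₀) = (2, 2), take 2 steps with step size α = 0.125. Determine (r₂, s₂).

(0.3125, -0.625)

∇F = (10r - 2, 10s + 8)
(r₁, s₁) = (2, 2) − 0.125·(18, 28) = (-0.25, -1.5)
(r₂, s₂) = (-0.25, -1.5) − 0.125·(-4.5, -7) = (0.3125, -0.625)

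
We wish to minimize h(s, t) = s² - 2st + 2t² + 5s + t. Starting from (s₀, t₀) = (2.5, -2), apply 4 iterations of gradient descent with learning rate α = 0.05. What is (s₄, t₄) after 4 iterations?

(0.3603, -0.5494)

∇h = (2s - 2t + 5, -2s + 4t + 1)
(s₁, t₁) = (2.5, -2) − 0.05·(14, -12) = (1.8, -1.4)
(s₂, t₂) = (1.8, -1.4) − 0.05·(11.4, -8.2) = (1.23, -0.99)
(s₃, t₃) = (1.23, -0.99) − 0.05·(9.44, -5.42) = (0.758, -0.719)
(s₄, t₄) = (0.758, -0.719) − 0.05·(7.954, -3.392) = (0.3603, -0.5494)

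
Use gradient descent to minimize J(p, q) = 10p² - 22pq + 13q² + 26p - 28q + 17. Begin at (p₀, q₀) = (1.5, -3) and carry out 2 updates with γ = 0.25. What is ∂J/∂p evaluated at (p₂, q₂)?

∇J = (20p - 22q + 26, -22p + 26q - 28)
(p₁, q₁) = (1.5, -3) − 0.25·(122, -139) = (-29, 31.75)
(p₂, q₂) = (-29, 31.75) − 0.25·(-1252.5, 1435.5) = (284.125, -327.125)
∂J/∂p at (284.125, -327.125) = 12905.25

12905.25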